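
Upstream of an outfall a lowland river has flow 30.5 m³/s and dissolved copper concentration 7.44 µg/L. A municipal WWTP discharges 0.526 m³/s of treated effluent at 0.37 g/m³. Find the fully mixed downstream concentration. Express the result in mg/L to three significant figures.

7.44 µg/L = 0.00744 mg/L.
By mass balance at complete mixing, C = (0.526·0.37 + 30.5·0.00744) / (0.526 + 30.5) = 0.4215/31.03 = 0.01359 mg/L.

0.0136 mg/L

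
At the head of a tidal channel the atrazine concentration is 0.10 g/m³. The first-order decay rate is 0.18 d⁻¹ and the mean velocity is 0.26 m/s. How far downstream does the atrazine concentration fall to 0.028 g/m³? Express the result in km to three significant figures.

From C = C₀·e^(−kt), t = ln(C₀/C)/k = ln(0.10/0.028)/0.18 = 1.273/0.18 = 7.072 d.
Distance = v·t = 0.26 m/s × 6.11e+05 s = 1.589e+05 m = 158.9 km.

159 km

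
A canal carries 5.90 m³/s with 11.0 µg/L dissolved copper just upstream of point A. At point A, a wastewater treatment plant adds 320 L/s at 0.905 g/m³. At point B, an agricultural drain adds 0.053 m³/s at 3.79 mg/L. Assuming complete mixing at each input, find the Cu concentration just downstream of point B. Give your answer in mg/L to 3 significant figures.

0.0885 mg/L

11.0 µg/L = 0.011 mg/L.
320 L/s = 0.32 m³/s.
After input A: C = (5.9·0.011 + 0.32·0.905) / 6.22 = 0.05699 mg/L.
After input B: C = (6.22·0.05699 + 0.053·3.79) / 6.273 = 0.08853 mg/L.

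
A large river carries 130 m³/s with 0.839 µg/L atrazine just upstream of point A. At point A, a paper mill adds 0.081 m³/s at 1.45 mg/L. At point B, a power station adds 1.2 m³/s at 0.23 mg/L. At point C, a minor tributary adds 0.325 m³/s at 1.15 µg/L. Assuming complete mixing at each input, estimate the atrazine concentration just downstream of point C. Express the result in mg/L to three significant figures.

0.839 µg/L = 0.000839 mg/L.
After input A: C = (130·0.000839 + 0.081·1.45) / 130.1 = 0.001741 mg/L.
After input B: C = (130.1·0.001741 + 1.2·0.23) / 131.3 = 0.003828 mg/L.
1.15 µg/L = 0.00115 mg/L.
After input C: C = (131.3·0.003828 + 0.325·0.00115) / 131.6 = 0.003821 mg/L.

0.00382 mg/L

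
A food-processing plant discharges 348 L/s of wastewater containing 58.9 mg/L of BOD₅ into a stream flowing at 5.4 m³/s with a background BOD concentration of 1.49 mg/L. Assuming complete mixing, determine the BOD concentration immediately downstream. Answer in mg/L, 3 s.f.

4.97 mg/L

348 L/s = 0.348 m³/s.
Flow-weighted mixing gives C = (0.348·58.9 + 5.4·1.49) / (0.348 + 5.4) = 28.54/5.748 = 4.966 mg/L.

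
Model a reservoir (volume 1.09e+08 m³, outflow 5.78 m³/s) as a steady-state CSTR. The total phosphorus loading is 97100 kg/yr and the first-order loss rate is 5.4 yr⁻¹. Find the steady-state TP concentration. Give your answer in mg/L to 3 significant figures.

Outflow Q = 5.78 m³/s × 3.156e+07 s/yr = 1.824e+08 m³/yr.
Steady-state CSTR mass balance: W = Q·C + k·V·C, so C = W/(Q + kV).
Q + kV = 1.824e+08 + 5.4·1.09e+08 = 7.71e+08 m³/yr.
C = 97100/7.71e+08 = 0.0001259 kg/m³ = 0.1259 mg/L.

0.126 mg/L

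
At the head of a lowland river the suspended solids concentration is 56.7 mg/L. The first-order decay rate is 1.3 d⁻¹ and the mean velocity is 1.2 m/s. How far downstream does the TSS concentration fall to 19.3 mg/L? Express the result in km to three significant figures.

85.9 km

From C = C₀·e^(−kt), t = ln(C₀/C)/k = ln(56.7/19.3)/1.3 = 1.078/1.3 = 0.829 d.
Distance = v·t = 1.2 m/s × 7.162e+04 s = 8.595e+04 m = 85.95 km.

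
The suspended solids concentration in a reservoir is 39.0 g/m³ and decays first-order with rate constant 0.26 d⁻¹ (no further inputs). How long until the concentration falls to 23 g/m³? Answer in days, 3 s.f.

2.03 d

t = ln(C₀/C)/k = ln(39.0/23)/0.26 = 0.5281/0.26 = 2.031 d.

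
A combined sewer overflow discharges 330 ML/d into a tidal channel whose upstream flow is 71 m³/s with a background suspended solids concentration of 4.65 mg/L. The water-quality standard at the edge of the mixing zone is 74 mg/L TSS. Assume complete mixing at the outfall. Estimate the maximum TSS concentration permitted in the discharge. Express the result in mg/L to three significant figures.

330 ML/d = 3.819 m³/s.
Mass balance: 74·74.82 = 3.819·Cₑ + 71·4.65.
Cₑ = (5537 − 330.2) / 3.819 = 1363 mg/L.

1360 mg/L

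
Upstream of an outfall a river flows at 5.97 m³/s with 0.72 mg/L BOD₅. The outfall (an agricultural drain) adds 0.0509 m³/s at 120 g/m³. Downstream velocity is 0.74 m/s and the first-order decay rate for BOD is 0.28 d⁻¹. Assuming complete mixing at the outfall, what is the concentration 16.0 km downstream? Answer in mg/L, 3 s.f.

1.61 mg/L

After complete mixing, C₀ = (0.0509·120 + 5.97·0.72) / 6.021 = 1.728 mg/L.
Travel time t = 1.6e+04 m / 0.74 m/s = 2.162e+04 s = 0.2503 d.
C = 1.728·exp(−0.28·0.2503) = 1.728·0.9323 = 1.611 mg/L.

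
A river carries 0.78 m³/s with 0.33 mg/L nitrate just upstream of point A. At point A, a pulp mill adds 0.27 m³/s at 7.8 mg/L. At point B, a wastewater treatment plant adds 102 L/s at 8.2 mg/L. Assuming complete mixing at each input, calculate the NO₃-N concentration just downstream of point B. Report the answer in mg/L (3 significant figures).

2.78 mg/L

After input A: C = (0.78·0.33 + 0.27·7.8) / 1.05 = 2.251 mg/L.
102 L/s = 0.102 m³/s.
After input B: C = (1.05·2.251 + 0.102·8.2) / 1.152 = 2.778 mg/L.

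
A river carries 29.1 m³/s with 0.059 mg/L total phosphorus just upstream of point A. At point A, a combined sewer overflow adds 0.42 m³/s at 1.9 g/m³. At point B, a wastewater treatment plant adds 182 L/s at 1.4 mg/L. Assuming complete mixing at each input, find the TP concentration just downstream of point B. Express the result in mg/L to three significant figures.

0.0932 mg/L

After input A: C = (29.1·0.059 + 0.42·1.9) / 29.52 = 0.08519 mg/L.
182 L/s = 0.182 m³/s.
After input B: C = (29.52·0.08519 + 0.182·1.4) / 29.7 = 0.09325 mg/L.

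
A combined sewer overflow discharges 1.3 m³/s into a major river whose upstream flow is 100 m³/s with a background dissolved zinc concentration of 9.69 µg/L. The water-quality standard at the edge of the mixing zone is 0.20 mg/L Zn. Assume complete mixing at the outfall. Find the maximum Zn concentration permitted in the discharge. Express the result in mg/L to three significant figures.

9.69 µg/L = 0.00969 mg/L.
Mass balance: 0.2·101.3 = 1.3·Cₑ + 100·0.00969.
Cₑ = (20.26 − 0.969) / 1.3 = 14.84 mg/L.

14.8 mg/L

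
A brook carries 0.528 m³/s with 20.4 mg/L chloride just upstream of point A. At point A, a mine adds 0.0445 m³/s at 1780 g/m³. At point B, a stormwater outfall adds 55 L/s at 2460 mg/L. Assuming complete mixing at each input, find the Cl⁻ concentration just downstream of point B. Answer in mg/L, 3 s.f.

359 mg/L

After input A: C = (0.528·20.4 + 0.0445·1780) / 0.5725 = 157.2 mg/L.
55 L/s = 0.055 m³/s.
After input B: C = (0.5725·157.2 + 0.055·2460) / 0.6275 = 359 mg/L.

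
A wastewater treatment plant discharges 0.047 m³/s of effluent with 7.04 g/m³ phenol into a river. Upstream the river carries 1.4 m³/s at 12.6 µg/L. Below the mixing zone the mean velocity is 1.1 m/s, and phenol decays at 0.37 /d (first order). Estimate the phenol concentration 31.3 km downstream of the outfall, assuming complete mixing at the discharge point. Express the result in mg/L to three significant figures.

12.6 µg/L = 0.0126 mg/L.
After complete mixing, C₀ = (0.047·7.04 + 1.4·0.0126) / 1.447 = 0.2409 mg/L.
Travel time t = 3.13e+04 m / 1.1 m/s = 2.845e+04 s = 0.3293 d.
C = 0.2409·exp(−0.37·0.3293) = 0.2409·0.8853 = 0.2132 mg/L.

0.213 mg/L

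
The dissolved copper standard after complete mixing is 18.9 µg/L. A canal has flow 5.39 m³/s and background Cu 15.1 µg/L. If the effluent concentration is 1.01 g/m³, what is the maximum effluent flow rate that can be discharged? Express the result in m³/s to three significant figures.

0.0207 m³/s

15.1 µg/L = 0.0151 mg/L.
18.9 µg/L = 0.0189 mg/L.
Mass balance at complete mixing: C_std·(Q_w + Q_r) = Q_w·C_e + Q_r·C_b.
Rearranging, Q_w = Q_r·(C_std − C_b)/(C_e − C_std) = 5.39·(0.0189 − 0.0151) / (1.01 − 0.0189) = 0.02067 m³/s.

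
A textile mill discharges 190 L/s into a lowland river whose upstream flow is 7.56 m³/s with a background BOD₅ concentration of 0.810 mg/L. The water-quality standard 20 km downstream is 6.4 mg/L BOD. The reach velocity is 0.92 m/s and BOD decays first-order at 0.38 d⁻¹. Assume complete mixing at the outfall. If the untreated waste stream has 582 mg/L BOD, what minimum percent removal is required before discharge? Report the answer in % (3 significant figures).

190 L/s = 0.19 m³/s.
Travel time to the compliance point: t = 2e+04/0.92 = 2.174e+04 s = 0.2516 d; decay factor exp(−0.38·0.2516) = 0.9088.
So the concentration just after mixing may be at most 6.4/0.9088 = 7.042 mg/L.
Mass balance: 7.042·7.75 = 0.19·Cₑ + 7.56·0.81.
Cₑ = (54.58 − 6.124) / 0.19 = 255 mg/L.
Required removal = 1 − 255/582 = 56.18 %.

56.2 %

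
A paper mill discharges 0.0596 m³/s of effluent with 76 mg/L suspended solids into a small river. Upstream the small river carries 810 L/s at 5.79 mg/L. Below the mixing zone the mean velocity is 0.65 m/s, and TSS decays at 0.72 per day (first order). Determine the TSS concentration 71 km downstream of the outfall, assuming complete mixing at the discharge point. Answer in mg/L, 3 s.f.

810 L/s = 0.81 m³/s.
After complete mixing, C₀ = (0.0596·76 + 0.81·5.79) / 0.8696 = 10.6 mg/L.
Travel time t = 7.1e+04 m / 0.65 m/s = 1.092e+05 s = 1.264 d.
C = 10.6·exp(−0.72·1.264) = 10.6·0.4024 = 4.266 mg/L.

4.27 mg/L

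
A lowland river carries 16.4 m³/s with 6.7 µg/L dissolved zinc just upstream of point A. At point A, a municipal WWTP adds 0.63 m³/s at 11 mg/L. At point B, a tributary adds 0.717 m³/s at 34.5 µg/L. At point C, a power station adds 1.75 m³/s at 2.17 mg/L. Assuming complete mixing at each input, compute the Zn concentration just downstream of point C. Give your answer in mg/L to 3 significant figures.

6.7 µg/L = 0.0067 mg/L.
After input A: C = (16.4·0.0067 + 0.63·11) / 17.03 = 0.4134 mg/L.
34.5 µg/L = 0.0345 mg/L.
After input B: C = (17.03·0.4134 + 0.717·0.0345) / 17.75 = 0.3981 mg/L.
After input C: C = (17.75·0.3981 + 1.75·2.17) / 19.5 = 0.5571 mg/L.

0.557 mg/L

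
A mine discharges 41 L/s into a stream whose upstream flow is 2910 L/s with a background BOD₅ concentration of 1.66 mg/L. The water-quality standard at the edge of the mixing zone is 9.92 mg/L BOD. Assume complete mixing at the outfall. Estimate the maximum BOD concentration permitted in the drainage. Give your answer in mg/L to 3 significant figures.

596 mg/L

41 L/s = 0.041 m³/s.
2910 L/s = 2.91 m³/s.
Mass balance: 9.92·2.951 = 0.041·Cₑ + 2.91·1.66.
Cₑ = (29.27 − 4.831) / 0.041 = 596.2 mg/L.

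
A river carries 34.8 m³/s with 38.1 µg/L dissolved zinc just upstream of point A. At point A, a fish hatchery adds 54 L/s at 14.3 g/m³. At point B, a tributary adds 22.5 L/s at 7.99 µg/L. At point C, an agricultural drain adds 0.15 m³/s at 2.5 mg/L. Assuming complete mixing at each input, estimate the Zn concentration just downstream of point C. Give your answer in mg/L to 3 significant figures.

38.1 µg/L = 0.0381 mg/L.
54 L/s = 0.054 m³/s.
After input A: C = (34.8·0.0381 + 0.054·14.3) / 34.85 = 0.0602 mg/L.
22.5 L/s = 0.0225 m³/s.
7.99 µg/L = 0.00799 mg/L.
After input B: C = (34.85·0.0602 + 0.0225·0.00799) / 34.88 = 0.06016 mg/L.
After input C: C = (34.88·0.06016 + 0.15·2.5) / 35.03 = 0.07061 mg/L.

0.0706 mg/L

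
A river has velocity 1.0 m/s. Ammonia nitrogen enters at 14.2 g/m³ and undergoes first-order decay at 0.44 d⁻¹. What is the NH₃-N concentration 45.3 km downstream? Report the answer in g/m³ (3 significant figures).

11.3 g/m³

Travel time t = 45.3 km / 1.0 m/s = 4.53e+04/1.0 = 4.53e+04 s = 0.5243 d.
First-order decay: C = 14.2·exp(−0.44·0.5243) = 14.2·0.794 = 11.27 g/m³.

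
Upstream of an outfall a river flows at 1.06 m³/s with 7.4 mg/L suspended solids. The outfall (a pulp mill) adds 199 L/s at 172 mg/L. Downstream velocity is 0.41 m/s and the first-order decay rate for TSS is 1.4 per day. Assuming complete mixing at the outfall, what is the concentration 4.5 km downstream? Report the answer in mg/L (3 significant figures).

28.0 mg/L

199 L/s = 0.199 m³/s.
After complete mixing, C₀ = (0.199·172 + 1.06·7.4) / 1.259 = 33.42 mg/L.
Travel time t = 4500 m / 0.41 m/s = 1.098e+04 s = 0.127 d.
C = 33.42·exp(−1.4·0.127) = 33.42·0.8371 = 27.97 mg/L.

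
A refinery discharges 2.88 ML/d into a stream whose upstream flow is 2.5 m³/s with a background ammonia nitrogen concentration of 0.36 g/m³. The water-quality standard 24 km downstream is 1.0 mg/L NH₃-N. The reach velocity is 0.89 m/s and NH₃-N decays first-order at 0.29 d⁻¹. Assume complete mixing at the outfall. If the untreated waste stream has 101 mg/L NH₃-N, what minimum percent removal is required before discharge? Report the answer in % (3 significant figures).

44.4 %

2.88 ML/d = 0.03333 m³/s.
Travel time to the compliance point: t = 2.4e+04/0.89 = 2.697e+04 s = 0.3121 d; decay factor exp(−0.29·0.3121) = 0.9135.
So the concentration just after mixing may be at most 1/0.9135 = 1.095 mg/L.
Mass balance: 1.095·2.533 = 0.03333·Cₑ + 2.5·0.36.
Cₑ = (2.773 − 0.9) / 0.03333 = 56.2 mg/L.
Required removal = 1 − 56.2/101 = 44.36 %.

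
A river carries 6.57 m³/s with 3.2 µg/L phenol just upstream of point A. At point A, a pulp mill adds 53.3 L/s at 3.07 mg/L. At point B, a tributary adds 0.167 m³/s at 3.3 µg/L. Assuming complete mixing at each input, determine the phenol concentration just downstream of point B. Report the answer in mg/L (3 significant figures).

0.0273 mg/L

3.2 µg/L = 0.0032 mg/L.
53.3 L/s = 0.0533 m³/s.
After input A: C = (6.57·0.0032 + 0.0533·3.07) / 6.623 = 0.02788 mg/L.
3.3 µg/L = 0.0033 mg/L.
After input B: C = (6.623·0.02788 + 0.167·0.0033) / 6.79 = 0.02728 mg/L.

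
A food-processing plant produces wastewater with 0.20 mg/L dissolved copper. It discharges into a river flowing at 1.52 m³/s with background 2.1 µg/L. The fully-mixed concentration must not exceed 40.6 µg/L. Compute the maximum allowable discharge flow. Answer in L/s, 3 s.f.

2.1 µg/L = 0.0021 mg/L.
40.6 µg/L = 0.0406 mg/L.
Mass balance at complete mixing: C_std·(Q_w + Q_r) = Q_w·C_e + Q_r·C_b.
Rearranging, Q_w = Q_r·(C_std − C_b)/(C_e − C_std) = 1.52·(0.0406 − 0.0021) / (0.2 − 0.0406) = 0.3671 m³/s.
= 367.1 L/s.

367 L/s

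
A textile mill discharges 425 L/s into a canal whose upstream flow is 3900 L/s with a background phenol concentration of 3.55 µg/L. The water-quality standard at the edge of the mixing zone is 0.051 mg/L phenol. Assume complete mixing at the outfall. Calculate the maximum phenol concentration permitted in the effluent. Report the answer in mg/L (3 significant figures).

425 L/s = 0.425 m³/s.
3900 L/s = 3.9 m³/s.
3.55 µg/L = 0.00355 mg/L.
Mass balance: 0.051·4.325 = 0.425·Cₑ + 3.9·0.00355.
Cₑ = (0.2206 − 0.01384) / 0.425 = 0.4864 mg/L.

0.486 mg/L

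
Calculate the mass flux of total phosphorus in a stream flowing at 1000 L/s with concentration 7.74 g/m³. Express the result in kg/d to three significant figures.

669 kg/d

1000 L/s = 1 m³/s.
Mass flux = Q·C = 1 m³/s × 7.74 g/m³ = 7.74 g/s.
= 7.74 g/s × 86.4 = 668.7 kg/d.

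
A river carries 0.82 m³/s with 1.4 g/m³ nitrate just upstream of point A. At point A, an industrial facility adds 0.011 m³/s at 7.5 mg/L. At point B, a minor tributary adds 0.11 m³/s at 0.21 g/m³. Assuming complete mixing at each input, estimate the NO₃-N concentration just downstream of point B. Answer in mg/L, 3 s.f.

1.33 mg/L

After input A: C = (0.82·1.4 + 0.011·7.5) / 0.831 = 1.481 mg/L.
After input B: C = (0.831·1.481 + 0.11·0.21) / 0.941 = 1.332 mg/L.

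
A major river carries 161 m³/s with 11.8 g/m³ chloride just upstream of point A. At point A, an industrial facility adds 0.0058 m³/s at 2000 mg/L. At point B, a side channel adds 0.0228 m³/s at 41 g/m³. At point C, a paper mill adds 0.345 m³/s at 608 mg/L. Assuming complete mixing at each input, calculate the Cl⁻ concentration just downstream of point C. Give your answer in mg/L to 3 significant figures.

13.2 mg/L

After input A: C = (161·11.8 + 0.0058·2000) / 161 = 11.87 mg/L.
After input B: C = (161·11.87 + 0.0228·41) / 161 = 11.88 mg/L.
After input C: C = (161·11.88 + 0.345·608) / 161.4 = 13.15 mg/L.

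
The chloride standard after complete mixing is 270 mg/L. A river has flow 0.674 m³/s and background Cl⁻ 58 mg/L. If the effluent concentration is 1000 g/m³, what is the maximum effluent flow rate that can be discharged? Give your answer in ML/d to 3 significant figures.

Mass balance at complete mixing: C_std·(Q_w + Q_r) = Q_w·C_e + Q_r·C_b.
Rearranging, Q_w = Q_r·(C_std − C_b)/(C_e − C_std) = 0.674·(270 − 58) / (1000 − 270) = 0.1957 m³/s.
= 16.91 ML/d.

16.9 ML/d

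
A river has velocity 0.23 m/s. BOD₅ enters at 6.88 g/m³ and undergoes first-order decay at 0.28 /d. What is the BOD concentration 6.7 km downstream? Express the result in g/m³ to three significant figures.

6.26 g/m³

Travel time t = 6.7 km / 0.23 m/s = 6700/0.23 = 2.913e+04 s = 0.3372 d.
First-order decay: C = 6.88·exp(−0.28·0.3372) = 6.88·0.9099 = 6.26 g/m³.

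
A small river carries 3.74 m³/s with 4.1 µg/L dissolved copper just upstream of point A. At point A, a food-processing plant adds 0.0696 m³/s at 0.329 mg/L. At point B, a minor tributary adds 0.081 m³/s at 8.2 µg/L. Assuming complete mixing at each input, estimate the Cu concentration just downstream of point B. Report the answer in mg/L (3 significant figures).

0.0100 mg/L

4.1 µg/L = 0.0041 mg/L.
After input A: C = (3.74·0.0041 + 0.0696·0.329) / 3.81 = 0.01004 mg/L.
8.2 µg/L = 0.0082 mg/L.
After input B: C = (3.81·0.01004 + 0.081·0.0082) / 3.891 = 0.009998 mg/L.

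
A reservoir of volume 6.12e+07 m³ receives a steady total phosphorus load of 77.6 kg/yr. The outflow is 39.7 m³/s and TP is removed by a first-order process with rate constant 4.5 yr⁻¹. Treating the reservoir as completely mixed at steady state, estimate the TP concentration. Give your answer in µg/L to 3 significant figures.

Outflow Q = 39.7 m³/s × 3.156e+07 s/yr = 1.253e+09 m³/yr.
Steady-state CSTR mass balance: W = Q·C + k·V·C, so C = W/(Q + kV).
Q + kV = 1.253e+09 + 4.5·6.12e+07 = 1.528e+09 m³/yr.
C = 77.6/1.528e+09 = 5.078e-08 kg/m³ = 5.078e-05 mg/L = 0.05078 µg/L.

0.0508 µg/L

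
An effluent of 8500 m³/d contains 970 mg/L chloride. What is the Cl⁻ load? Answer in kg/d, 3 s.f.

8240 kg/d

8500 m³/d = 0.09838 m³/s.
Mass flux = Q·C = 0.09838 m³/s × 970 g/m³ = 95.43 g/s.
= 95.43 g/s × 86.4 = 8245 kg/d.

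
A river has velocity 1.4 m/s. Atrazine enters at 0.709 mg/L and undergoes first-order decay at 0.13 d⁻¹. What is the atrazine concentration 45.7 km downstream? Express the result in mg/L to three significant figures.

Travel time t = 45.7 km / 1.4 m/s = 4.57e+04/1.4 = 3.264e+04 s = 0.3778 d.
First-order decay: C = 0.709·exp(−0.13·0.3778) = 0.709·0.9521 = 0.675 mg/L.

0.675 mg/L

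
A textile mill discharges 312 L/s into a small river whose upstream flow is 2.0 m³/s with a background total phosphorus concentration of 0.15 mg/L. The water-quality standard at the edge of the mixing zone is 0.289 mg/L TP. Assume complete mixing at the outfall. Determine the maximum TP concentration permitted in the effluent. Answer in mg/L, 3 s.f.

312 L/s = 0.312 m³/s.
Mass balance: 0.289·2.312 = 0.312·Cₑ + 2·0.15.
Cₑ = (0.6682 − 0.3) / 0.312 = 1.18 mg/L.

1.18 mg/L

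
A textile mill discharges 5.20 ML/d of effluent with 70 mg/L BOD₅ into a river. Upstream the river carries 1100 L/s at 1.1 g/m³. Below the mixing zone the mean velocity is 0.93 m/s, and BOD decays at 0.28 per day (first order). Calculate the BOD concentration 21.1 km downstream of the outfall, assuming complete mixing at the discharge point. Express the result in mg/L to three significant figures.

4.34 mg/L

5.20 ML/d = 0.06019 m³/s.
1100 L/s = 1.1 m³/s.
After complete mixing, C₀ = (0.06019·70 + 1.1·1.1) / 1.16 = 4.674 mg/L.
Travel time t = 2.11e+04 m / 0.93 m/s = 2.269e+04 s = 0.2626 d.
C = 4.674·exp(−0.28·0.2626) = 4.674·0.9291 = 4.343 mg/L.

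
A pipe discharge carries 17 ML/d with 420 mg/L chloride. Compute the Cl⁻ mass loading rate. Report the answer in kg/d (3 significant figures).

17 ML/d = 0.1968 m³/s.
Mass flux = Q·C = 0.1968 m³/s × 420 g/m³ = 82.64 g/s.
= 82.64 g/s × 86.4 = 7140 kg/d.

7140 kg/d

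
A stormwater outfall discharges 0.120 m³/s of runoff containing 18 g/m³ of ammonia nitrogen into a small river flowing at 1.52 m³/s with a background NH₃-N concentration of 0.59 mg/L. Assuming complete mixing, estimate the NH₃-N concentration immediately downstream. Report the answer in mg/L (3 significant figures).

Flow-weighted mixing gives C = (0.12·18 + 1.52·0.59) / (0.12 + 1.52) = 3.057/1.64 = 1.864 mg/L.

1.86 mg/L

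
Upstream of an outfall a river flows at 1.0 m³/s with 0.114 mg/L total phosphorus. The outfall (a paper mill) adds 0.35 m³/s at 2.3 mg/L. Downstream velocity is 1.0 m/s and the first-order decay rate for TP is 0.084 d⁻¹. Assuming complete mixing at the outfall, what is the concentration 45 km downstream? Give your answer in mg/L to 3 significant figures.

After complete mixing, C₀ = (0.35·2.3 + 1·0.114) / 1.35 = 0.6807 mg/L.
Travel time t = 4.5e+04 m / 1.0 m/s = 4.5e+04 s = 0.5208 d.
C = 0.6807·exp(−0.084·0.5208) = 0.6807·0.9572 = 0.6516 mg/L.

0.652 mg/L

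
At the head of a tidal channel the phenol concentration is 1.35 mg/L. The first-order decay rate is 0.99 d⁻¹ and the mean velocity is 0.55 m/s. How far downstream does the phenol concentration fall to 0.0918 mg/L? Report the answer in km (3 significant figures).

129 km

From C = C₀·e^(−kt), t = ln(C₀/C)/k = ln(1.35/0.0918)/0.99 = 2.688/0.99 = 2.715 d.
Distance = v·t = 0.55 m/s × 2.346e+05 s = 1.29e+05 m = 129 km.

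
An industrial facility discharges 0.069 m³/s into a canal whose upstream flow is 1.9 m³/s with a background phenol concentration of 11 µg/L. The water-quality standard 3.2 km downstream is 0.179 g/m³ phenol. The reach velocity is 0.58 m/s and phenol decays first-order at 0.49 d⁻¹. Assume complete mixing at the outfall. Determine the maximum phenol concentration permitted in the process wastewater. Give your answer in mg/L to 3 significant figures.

4.97 mg/L

11 µg/L = 0.011 mg/L.
Travel time to the compliance point: t = 3200/0.58 = 5517 s = 0.06386 d; decay factor exp(−0.49·0.06386) = 0.9692.
So the concentration just after mixing may be at most 0.179/0.9692 = 0.1847 mg/L.
Mass balance: 0.1847·1.969 = 0.069·Cₑ + 1.9·0.011.
Cₑ = (0.3637 − 0.0209) / 0.069 = 4.967 mg/L.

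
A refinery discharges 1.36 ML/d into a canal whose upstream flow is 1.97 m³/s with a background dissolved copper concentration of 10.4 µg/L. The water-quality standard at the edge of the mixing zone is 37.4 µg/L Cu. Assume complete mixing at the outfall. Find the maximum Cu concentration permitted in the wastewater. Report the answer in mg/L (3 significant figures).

3.42 mg/L

1.36 ML/d = 0.01574 m³/s.
10.4 µg/L = 0.0104 mg/L.
37.4 µg/L = 0.0374 mg/L.
Mass balance: 0.0374·1.986 = 0.01574·Cₑ + 1.97·0.0104.
Cₑ = (0.07427 − 0.02049) / 0.01574 = 3.417 mg/L.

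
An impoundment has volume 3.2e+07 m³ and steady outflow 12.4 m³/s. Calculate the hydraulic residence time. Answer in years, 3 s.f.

Q = 12.4 m³/s × 3.156e+07 s/yr = 3.913e+08 m³/yr.
Hydraulic residence time τ = V/Q = 3.2e+07/3.913e+08 = 0.08178 yr.

0.0818 yr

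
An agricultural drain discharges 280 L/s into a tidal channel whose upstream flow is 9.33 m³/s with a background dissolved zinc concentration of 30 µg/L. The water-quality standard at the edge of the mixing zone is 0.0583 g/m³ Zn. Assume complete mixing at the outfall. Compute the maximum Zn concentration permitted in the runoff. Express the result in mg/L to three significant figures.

280 L/s = 0.28 m³/s.
30 µg/L = 0.03 mg/L.
Mass balance: 0.0583·9.61 = 0.28·Cₑ + 9.33·0.03.
Cₑ = (0.5603 − 0.2799) / 0.28 = 1.001 mg/L.

1.00 mg/L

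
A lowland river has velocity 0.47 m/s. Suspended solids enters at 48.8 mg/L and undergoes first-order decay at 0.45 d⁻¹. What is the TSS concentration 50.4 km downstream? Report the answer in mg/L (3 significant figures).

Travel time t = 50.4 km / 0.47 m/s = 5.04e+04/0.47 = 1.072e+05 s = 1.241 d.
First-order decay: C = 48.8·exp(−0.45·1.241) = 48.8·0.5721 = 27.92 mg/L.

27.9 mg/L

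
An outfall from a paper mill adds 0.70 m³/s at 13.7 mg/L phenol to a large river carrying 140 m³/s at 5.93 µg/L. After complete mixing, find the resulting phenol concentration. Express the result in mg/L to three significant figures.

0.0741 mg/L

5.93 µg/L = 0.00593 mg/L.
Conservation of mass across the mixing zone: C = (0.7·13.7 + 140·0.00593) / (0.7 + 140) = 10.42/140.7 = 0.07406 mg/L.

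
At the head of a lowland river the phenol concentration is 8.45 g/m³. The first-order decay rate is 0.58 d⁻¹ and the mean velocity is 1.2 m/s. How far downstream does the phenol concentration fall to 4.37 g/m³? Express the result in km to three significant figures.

From C = C₀·e^(−kt), t = ln(C₀/C)/k = ln(8.45/4.37)/0.58 = 0.6594/0.58 = 1.137 d.
Distance = v·t = 1.2 m/s × 9.823e+04 s = 1.179e+05 m = 117.9 km.

118 km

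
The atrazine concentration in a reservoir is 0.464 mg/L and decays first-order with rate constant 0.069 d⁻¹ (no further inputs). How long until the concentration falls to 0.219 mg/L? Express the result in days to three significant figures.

10.9 d

t = ln(C₀/C)/k = ln(0.464/0.219)/0.069 = 0.7508/0.069 = 10.88 d.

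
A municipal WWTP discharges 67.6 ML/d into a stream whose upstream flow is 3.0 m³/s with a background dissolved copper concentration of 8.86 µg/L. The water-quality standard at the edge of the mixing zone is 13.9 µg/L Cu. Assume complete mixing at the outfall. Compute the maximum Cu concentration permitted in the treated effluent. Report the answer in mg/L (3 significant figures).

0.0332 mg/L

67.6 ML/d = 0.7824 m³/s.
8.86 µg/L = 0.00886 mg/L.
13.9 µg/L = 0.0139 mg/L.
Mass balance: 0.0139·3.782 = 0.7824·Cₑ + 3·0.00886.
Cₑ = (0.05258 − 0.02658) / 0.7824 = 0.03322 mg/L.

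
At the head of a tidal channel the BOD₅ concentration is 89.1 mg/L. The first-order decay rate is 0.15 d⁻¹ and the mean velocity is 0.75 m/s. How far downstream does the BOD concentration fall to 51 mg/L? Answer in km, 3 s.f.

241 km

From C = C₀·e^(−kt), t = ln(C₀/C)/k = ln(89.1/51)/0.15 = 0.5579/0.15 = 3.72 d.
Distance = v·t = 0.75 m/s × 3.214e+05 s = 2.41e+05 m = 241 km.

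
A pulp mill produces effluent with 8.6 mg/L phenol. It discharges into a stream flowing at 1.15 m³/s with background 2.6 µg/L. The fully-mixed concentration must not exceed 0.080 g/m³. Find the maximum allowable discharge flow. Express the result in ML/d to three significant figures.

2.6 µg/L = 0.0026 mg/L.
Mass balance at complete mixing: C_std·(Q_w + Q_r) = Q_w·C_e + Q_r·C_b.
Rearranging, Q_w = Q_r·(C_std − C_b)/(C_e − C_std) = 1.15·(0.08 − 0.0026) / (8.6 − 0.08) = 0.01045 m³/s.
= 0.9026 ML/d.

0.903 ML/d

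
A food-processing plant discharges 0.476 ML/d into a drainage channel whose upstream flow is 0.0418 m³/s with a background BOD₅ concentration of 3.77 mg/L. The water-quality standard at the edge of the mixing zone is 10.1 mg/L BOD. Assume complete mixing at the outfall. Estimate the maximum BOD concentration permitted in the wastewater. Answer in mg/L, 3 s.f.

0.476 ML/d = 0.005509 m³/s.
Mass balance: 10.1·0.04731 = 0.005509·Cₑ + 0.0418·3.77.
Cₑ = (0.4778 − 0.1576) / 0.005509 = 58.13 mg/L.

58.1 mg/L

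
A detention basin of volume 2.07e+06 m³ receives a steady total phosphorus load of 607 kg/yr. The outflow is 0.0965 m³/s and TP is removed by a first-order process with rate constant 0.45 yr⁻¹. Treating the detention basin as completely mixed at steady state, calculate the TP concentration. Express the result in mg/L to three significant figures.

0.153 mg/L

Outflow Q = 0.0965 m³/s × 3.156e+07 s/yr = 3.045e+06 m³/yr.
Steady-state CSTR mass balance: W = Q·C + k·V·C, so C = W/(Q + kV).
Q + kV = 3.045e+06 + 0.45·2.07e+06 = 3.977e+06 m³/yr.
C = 607/3.977e+06 = 0.0001526 kg/m³ = 0.1526 mg/L.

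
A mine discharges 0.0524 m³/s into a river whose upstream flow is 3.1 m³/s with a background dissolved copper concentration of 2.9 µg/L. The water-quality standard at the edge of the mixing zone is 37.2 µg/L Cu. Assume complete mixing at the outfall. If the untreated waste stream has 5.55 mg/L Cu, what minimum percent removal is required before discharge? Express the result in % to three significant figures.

62.8 %

2.9 µg/L = 0.0029 mg/L.
37.2 µg/L = 0.0372 mg/L.
Mass balance: 0.0372·3.152 = 0.0524·Cₑ + 3.1·0.0029.
Cₑ = (0.1173 − 0.00899) / 0.0524 = 2.066 mg/L.
Required removal = 1 − 2.066/5.55 = 62.77 %.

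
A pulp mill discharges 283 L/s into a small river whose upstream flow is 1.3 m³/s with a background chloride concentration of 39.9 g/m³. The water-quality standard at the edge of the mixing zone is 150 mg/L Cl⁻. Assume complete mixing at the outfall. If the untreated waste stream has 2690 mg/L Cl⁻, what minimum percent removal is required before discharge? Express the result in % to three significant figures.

283 L/s = 0.283 m³/s.
Mass balance: 150·1.583 = 0.283·Cₑ + 1.3·39.9.
Cₑ = (237.5 − 51.87) / 0.283 = 655.8 mg/L.
Required removal = 1 − 655.8/2690 = 75.62 %.

75.6 %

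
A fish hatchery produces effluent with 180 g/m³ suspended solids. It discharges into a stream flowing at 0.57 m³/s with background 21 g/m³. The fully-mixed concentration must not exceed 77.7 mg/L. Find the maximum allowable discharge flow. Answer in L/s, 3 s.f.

Mass balance at complete mixing: C_std·(Q_w + Q_r) = Q_w·C_e + Q_r·C_b.
Rearranging, Q_w = Q_r·(C_std − C_b)/(C_e − C_std) = 0.57·(77.7 − 21) / (180 − 77.7) = 0.3159 m³/s.
= 315.9 L/s.

316 L/s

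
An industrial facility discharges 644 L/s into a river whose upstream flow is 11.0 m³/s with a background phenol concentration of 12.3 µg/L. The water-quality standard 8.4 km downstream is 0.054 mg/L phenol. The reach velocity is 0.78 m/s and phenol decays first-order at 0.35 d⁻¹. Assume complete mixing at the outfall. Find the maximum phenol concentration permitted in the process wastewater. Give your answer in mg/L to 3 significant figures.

644 L/s = 0.644 m³/s.
12.3 µg/L = 0.0123 mg/L.
Travel time to the compliance point: t = 8400/0.78 = 1.077e+04 s = 0.1246 d; decay factor exp(−0.35·0.1246) = 0.9573.
So the concentration just after mixing may be at most 0.054/0.9573 = 0.05641 mg/L.
Mass balance: 0.05641·11.64 = 0.644·Cₑ + 11·0.0123.
Cₑ = (0.6568 − 0.1353) / 0.644 = 0.8098 mg/L.

0.810 mg/L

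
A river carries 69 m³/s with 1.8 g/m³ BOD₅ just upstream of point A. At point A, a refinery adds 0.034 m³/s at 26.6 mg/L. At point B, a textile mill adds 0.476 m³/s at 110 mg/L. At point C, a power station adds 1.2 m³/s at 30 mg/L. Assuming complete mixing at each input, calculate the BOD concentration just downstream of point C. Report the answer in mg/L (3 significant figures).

3.02 mg/L

After input A: C = (69·1.8 + 0.034·26.6) / 69.03 = 1.812 mg/L.
After input B: C = (69.03·1.812 + 0.476·110) / 69.51 = 2.553 mg/L.
After input C: C = (69.51·2.553 + 1.2·30) / 70.71 = 3.019 mg/L.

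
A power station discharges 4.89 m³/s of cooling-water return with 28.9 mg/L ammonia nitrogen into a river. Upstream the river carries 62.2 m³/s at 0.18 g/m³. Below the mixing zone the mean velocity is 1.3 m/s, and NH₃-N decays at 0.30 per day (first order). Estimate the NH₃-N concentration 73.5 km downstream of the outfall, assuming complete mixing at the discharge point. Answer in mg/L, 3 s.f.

After complete mixing, C₀ = (4.89·28.9 + 62.2·0.18) / 67.09 = 2.273 mg/L.
Travel time t = 7.35e+04 m / 1.3 m/s = 5.654e+04 s = 0.6544 d.
C = 2.273·exp(−0.30·0.6544) = 2.273·0.8218 = 1.868 mg/L.

1.87 mg/L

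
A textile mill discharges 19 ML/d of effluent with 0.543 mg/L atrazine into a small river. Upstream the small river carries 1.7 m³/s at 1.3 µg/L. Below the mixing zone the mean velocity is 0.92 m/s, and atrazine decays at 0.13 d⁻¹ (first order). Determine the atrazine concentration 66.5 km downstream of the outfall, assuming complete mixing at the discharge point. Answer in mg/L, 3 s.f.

19 ML/d = 0.2199 m³/s.
1.3 µg/L = 0.0013 mg/L.
After complete mixing, C₀ = (0.2199·0.543 + 1.7·0.0013) / 1.92 = 0.06335 mg/L.
Travel time t = 6.65e+04 m / 0.92 m/s = 7.228e+04 s = 0.8366 d.
C = 0.06335·exp(−0.13·0.8366) = 0.06335·0.8969 = 0.05682 mg/L.

0.0568 mg/L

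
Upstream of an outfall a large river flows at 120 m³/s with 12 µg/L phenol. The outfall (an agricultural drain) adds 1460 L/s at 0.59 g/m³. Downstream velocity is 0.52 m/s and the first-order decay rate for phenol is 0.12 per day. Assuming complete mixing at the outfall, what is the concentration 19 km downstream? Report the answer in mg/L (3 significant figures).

0.0180 mg/L

1460 L/s = 1.46 m³/s.
12 µg/L = 0.012 mg/L.
After complete mixing, C₀ = (1.46·0.59 + 120·0.012) / 121.5 = 0.01895 mg/L.
Travel time t = 1.9e+04 m / 0.52 m/s = 3.654e+04 s = 0.4229 d.
C = 0.01895·exp(−0.12·0.4229) = 0.01895·0.9505 = 0.01801 mg/L.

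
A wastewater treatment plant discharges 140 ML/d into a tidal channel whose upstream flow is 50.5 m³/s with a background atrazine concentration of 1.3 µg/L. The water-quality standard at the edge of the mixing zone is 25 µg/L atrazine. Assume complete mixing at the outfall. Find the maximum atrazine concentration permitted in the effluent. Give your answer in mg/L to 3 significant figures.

0.764 mg/L

140 ML/d = 1.62 m³/s.
1.3 µg/L = 0.0013 mg/L.
25 µg/L = 0.025 mg/L.
Mass balance: 0.025·52.12 = 1.62·Cₑ + 50.5·0.0013.
Cₑ = (1.303 − 0.06565) / 1.62 = 0.7636 mg/L.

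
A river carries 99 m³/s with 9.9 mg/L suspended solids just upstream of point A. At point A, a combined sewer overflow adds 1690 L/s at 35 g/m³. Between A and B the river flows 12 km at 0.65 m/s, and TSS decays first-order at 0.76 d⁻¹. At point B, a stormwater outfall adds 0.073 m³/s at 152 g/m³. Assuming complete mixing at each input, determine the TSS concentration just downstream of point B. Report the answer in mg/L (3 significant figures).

1690 L/s = 1.69 m³/s.
After input A: C = (99·9.9 + 1.69·35) / 100.7 = 10.32 mg/L.
Over the 12 km reach to input B (t = 1.846e+04 s = 0.2137 d), decay gives C = 10.32·exp(−0.76·0.2137) = 8.774 mg/L.
After input B: C = (100.7·8.774 + 0.073·152) / 100.8 = 8.878 mg/L.

8.88 mg/L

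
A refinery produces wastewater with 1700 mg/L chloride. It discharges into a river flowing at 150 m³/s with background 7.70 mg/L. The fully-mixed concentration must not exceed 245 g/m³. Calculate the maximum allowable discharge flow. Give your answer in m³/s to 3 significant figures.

Mass balance at complete mixing: C_std·(Q_w + Q_r) = Q_w·C_e + Q_r·C_b.
Rearranging, Q_w = Q_r·(C_std − C_b)/(C_e − C_std) = 150·(245 − 7.7) / (1700 − 245) = 24.46 m³/s.

24.5 m³/s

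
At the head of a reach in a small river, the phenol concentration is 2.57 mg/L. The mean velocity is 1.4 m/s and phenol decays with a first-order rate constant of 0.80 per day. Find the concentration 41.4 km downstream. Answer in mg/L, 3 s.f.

1.95 mg/L

Travel time t = 41.4 km / 1.4 m/s = 4.14e+04/1.4 = 2.957e+04 s = 0.3423 d.
First-order decay: C = 2.57·exp(−0.80·0.3423) = 2.57·0.7605 = 1.954 mg/L.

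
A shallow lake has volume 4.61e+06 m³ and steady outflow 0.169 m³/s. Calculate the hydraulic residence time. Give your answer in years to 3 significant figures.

0.864 yr

Q = 0.169 m³/s × 3.156e+07 s/yr = 5.333e+06 m³/yr.
Hydraulic residence time τ = V/Q = 4.61e+06/5.333e+06 = 0.8644 yr.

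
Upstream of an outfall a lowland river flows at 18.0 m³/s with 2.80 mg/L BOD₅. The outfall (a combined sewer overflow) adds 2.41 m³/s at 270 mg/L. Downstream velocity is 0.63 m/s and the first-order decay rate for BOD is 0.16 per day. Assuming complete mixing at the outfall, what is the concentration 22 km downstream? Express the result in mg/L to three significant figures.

32.2 mg/L

After complete mixing, C₀ = (2.41·270 + 18·2.8) / 20.41 = 34.35 mg/L.
Travel time t = 2.2e+04 m / 0.63 m/s = 3.492e+04 s = 0.4042 d.
C = 34.35·exp(−0.16·0.4042) = 34.35·0.9374 = 32.2 mg/L.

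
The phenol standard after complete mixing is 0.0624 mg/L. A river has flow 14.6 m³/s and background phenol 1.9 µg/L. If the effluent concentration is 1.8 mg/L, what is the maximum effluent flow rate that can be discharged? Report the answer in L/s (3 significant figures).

508 L/s

1.9 µg/L = 0.0019 mg/L.
Mass balance at complete mixing: C_std·(Q_w + Q_r) = Q_w·C_e + Q_r·C_b.
Rearranging, Q_w = Q_r·(C_std − C_b)/(C_e − C_std) = 14.6·(0.0624 − 0.0019) / (1.8 − 0.0624) = 0.5083 m³/s.
= 508.3 L/s.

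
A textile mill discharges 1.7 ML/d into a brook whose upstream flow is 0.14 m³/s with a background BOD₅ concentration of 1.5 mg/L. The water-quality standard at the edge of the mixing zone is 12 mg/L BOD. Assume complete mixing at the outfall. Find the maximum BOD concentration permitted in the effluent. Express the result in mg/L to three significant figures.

86.7 mg/L

1.7 ML/d = 0.01968 m³/s.
Mass balance: 12·0.1597 = 0.01968·Cₑ + 0.14·1.5.
Cₑ = (1.916 − 0.21) / 0.01968 = 86.71 mg/L.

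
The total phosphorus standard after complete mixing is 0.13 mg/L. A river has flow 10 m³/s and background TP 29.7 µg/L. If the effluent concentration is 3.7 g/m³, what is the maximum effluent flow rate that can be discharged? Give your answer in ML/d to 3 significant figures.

24.3 ML/d

29.7 µg/L = 0.0297 mg/L.
Mass balance at complete mixing: C_std·(Q_w + Q_r) = Q_w·C_e + Q_r·C_b.
Rearranging, Q_w = Q_r·(C_std − C_b)/(C_e − C_std) = 10·(0.13 − 0.0297) / (3.7 − 0.13) = 0.281 m³/s.
= 24.27 ML/d.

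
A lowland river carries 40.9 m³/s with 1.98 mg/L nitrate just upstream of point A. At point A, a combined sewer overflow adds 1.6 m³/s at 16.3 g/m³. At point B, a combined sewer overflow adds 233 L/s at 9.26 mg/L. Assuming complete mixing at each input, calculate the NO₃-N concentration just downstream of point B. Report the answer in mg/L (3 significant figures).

After input A: C = (40.9·1.98 + 1.6·16.3) / 42.5 = 2.519 mg/L.
233 L/s = 0.233 m³/s.
After input B: C = (42.5·2.519 + 0.233·9.26) / 42.73 = 2.556 mg/L.

2.56 mg/L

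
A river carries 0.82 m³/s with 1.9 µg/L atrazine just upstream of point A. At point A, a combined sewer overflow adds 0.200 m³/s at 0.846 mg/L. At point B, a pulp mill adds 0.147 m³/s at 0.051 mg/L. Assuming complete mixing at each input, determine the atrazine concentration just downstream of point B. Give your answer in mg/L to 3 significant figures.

1.9 µg/L = 0.0019 mg/L.
After input A: C = (0.82·0.0019 + 0.2·0.846) / 1.02 = 0.1674 mg/L.
After input B: C = (1.02·0.1674 + 0.147·0.051) / 1.167 = 0.1527 mg/L.

0.153 mg/L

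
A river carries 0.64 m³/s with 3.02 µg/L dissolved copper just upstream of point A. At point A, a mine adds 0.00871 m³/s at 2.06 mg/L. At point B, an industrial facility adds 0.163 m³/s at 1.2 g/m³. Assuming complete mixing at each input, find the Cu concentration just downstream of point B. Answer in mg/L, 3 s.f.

3.02 µg/L = 0.00302 mg/L.
After input A: C = (0.64·0.00302 + 0.00871·2.06) / 0.6487 = 0.03064 mg/L.
After input B: C = (0.6487·0.03064 + 0.163·1.2) / 0.8117 = 0.2655 mg/L.

0.265 mg/L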